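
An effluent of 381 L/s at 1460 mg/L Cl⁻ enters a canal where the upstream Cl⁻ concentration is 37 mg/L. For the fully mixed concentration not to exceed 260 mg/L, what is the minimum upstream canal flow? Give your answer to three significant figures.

2050 L/s

Set C_mix = 260: (Q·37.00 + 381.0·1460) / (Q + 381.0) = 260
→ Q = 381.0·(1460 − 260)/(260 − 37.00) = 2050 L/s.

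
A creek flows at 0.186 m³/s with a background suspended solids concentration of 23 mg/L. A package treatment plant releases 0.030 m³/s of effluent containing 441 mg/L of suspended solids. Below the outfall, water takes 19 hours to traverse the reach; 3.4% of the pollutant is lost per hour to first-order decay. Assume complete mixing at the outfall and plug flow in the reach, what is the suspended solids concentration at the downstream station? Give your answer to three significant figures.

42.0 mg/L

Conservation of mass: C = (0.1860·23.00 + 0.03000·441.0) / 0.2160 = 17.51/0.2160 = 81.06 mg/L.
3.4%/h lost → k = −ln(1 − 0.034) = 0.03459 h⁻¹.
Decay over the reach: 81.06·exp(−kt) = 81.06·0.5183 = 42.01 mg/L.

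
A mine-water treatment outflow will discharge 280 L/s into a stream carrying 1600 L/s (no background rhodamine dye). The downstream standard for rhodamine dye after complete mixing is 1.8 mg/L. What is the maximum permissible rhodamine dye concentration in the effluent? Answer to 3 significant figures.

12.1 mg/L

At the limit, (Qr·Cr + Qe·Cₑ)/(Qr + Qe) = 1.8:
Cₑ = (1880·1.8 − 1600·0) / 280.0 = 12.09 mg/L.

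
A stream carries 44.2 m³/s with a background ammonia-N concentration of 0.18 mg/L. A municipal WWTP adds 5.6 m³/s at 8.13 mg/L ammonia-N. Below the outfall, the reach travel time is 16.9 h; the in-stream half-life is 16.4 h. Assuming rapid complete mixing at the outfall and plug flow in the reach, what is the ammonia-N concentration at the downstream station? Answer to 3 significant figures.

Conservation of mass: C = (44.20·0.1800 + 5.600·8.130) / 49.80 = 53.48/49.80 = 1.074 mg/L.
Half-life 16.4 h → k = ln 2 / 16.4 = 0.04227 h⁻¹ = 1.014 d⁻¹.
After decay, C = 1.074 × e^(−kt) = 1.074 × 0.4895 = 0.5258 mg/L.

0.526 mg/L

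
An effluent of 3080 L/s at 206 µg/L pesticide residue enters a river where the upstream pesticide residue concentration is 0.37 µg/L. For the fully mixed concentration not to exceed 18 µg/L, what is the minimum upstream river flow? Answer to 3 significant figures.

Set C_mix = 18: (Q·0.3700 + 3080·206.0) / (Q + 3080) = 18
→ Q = 3080·(206.0 − 18)/(18 − 0.3700) = 32840 L/s.

32800 L/s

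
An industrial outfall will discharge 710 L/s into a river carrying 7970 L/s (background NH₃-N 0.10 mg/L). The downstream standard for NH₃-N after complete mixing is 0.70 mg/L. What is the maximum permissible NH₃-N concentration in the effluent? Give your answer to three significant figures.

7.44 mg/L

At the limit, (Qr·Cr + Qe·Cₑ)/(Qr + Qe) = 0.70:
Cₑ = (8680·0.70 − 7970·0.1000) / 710.0 = 7.435 mg/L.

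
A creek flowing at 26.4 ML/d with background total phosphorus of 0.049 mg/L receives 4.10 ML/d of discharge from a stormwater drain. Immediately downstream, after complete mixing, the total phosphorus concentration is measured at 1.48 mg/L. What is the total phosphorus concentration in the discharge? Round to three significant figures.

Mass balance: 26.40·0.04900 + 4.100·Cₑ = 30.50·1.480
→ Cₑ = (30.50·1.480 − 26.40·0.04900) / 4.100 = 10.69 mg/L.

10.7 mg/L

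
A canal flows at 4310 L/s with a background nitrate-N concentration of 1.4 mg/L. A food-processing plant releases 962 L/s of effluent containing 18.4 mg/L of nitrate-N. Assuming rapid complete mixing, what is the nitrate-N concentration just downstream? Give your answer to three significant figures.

After mixing, C = (4310·1.400 + 962.0·18.40) / 5272 = 23730/5272 = 4.502 mg/L.

4.50 mg/L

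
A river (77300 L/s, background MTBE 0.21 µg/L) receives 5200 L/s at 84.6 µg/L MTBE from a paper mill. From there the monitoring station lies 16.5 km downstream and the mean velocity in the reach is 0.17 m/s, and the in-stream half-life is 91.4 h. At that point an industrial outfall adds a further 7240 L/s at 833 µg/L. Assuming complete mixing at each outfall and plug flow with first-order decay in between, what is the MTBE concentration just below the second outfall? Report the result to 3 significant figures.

Flow-weighted average: C = (77300·0.2100 + 5200·84.60) / 82500 = 456200/82500 = 5.529 µg/L; combined flow 82500 L/s.
Travel time t = 16.5·1000 / 0.17 = 97060 s = 26.96 h.
Half-life 91.4 h → k = ln 2 / 91.4 = 0.007584 h⁻¹ = 0.1820 d⁻¹.
After decay, C = 5.529 × e^(−kt) = 5.529 × 0.8151 = 4.507 µg/L.
At the second outfall, C = (82500·4.507 + 7240·833.0) / (82500 + 7240) = 71.35 µg/L.

71.3 µg/L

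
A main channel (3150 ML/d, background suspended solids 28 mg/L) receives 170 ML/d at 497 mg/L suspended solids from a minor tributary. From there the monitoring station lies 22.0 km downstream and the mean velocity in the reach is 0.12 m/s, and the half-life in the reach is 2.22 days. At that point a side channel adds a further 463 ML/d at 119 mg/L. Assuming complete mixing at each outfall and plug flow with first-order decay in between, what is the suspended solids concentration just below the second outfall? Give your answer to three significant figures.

38.1 mg/L

Mass balance: C = (3150·28.00 + 170.0·497.0) / 3320 = 172700/3320 = 52.02 mg/L; combined flow 3320 ML/d.
Travel time t = 22.0·1000 / 0.12 = 183300 s = 50.93 h.
Half-life 2.22 d → k = ln 2 / 2.22 = 0.3122 d⁻¹.
Decay over the reach: 52.02·exp(−kt) = 52.02·0.5155 = 26.82 mg/L.
Second outfall: C = (3320·26.82 + 463.0·119.0)/3783 = 38.10 mg/L.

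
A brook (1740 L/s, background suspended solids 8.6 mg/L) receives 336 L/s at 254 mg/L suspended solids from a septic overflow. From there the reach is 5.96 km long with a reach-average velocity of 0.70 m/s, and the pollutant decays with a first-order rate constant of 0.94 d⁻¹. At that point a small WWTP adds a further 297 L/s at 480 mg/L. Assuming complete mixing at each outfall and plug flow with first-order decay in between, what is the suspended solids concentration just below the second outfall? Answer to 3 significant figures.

98.6 mg/L

After mixing, C = (1740·8.600 + 336.0·254.0) / 2076 = 100300/2076 = 48.32 mg/L; combined flow 2076 L/s.
Travel time t = 5.96·1000 / 0.70 = 8514 s = 2.365 h.
First-order decay: C = 48.32·exp(−k·t) = 48.32·0.9115 = 44.04 mg/L.
Second outfall: C = (2076·44.04 + 297.0·480.0)/2373 = 98.61 mg/L.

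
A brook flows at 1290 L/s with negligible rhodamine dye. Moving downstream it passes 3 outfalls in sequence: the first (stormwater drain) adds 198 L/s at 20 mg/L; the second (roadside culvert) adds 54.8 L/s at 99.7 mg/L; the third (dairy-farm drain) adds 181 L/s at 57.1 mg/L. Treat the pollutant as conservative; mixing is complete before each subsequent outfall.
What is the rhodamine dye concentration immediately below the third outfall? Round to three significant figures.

Below outfall 1: Q → 1488 L/s, C = (1290·0 + 198.0·20.00)/1488 = 2.661 mg/L.
Below outfall 2: Q → 1543 L/s, C = (1488·2.661 + 54.80·99.70)/1543 = 6.108 mg/L.
Below outfall 3: Q → 1724 L/s, C = (1543·6.108 + 181.0·57.10)/1724 = 11.46 mg/L.

11.5 mg/L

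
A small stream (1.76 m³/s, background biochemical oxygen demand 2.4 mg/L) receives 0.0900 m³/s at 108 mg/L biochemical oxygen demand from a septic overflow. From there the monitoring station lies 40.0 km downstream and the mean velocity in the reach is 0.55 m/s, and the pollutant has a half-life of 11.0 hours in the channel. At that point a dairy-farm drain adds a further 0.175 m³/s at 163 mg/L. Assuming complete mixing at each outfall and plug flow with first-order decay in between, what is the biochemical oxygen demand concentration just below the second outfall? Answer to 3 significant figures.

Flow-weighted average: C = (1.760·2.400 + 0.09000·108.0) / 1.850 = 13.94/1.850 = 7.537 mg/L; combined flow 1.850 m³/s.
Travel time t = 40.0·1000 / 0.55 = 72730 s = 20.20 h.
Half-life 11.0 h → k = ln 2 / 11.0 = 0.06301 h⁻¹ = 1.512 d⁻¹.
Decay over the reach: 7.537·exp(−kt) = 7.537·0.2800 = 2.110 mg/L.
Second outfall: C = (1.850·2.110 + 0.1750·163.0)/2.025 = 16.01 mg/L.

16.0 mg/L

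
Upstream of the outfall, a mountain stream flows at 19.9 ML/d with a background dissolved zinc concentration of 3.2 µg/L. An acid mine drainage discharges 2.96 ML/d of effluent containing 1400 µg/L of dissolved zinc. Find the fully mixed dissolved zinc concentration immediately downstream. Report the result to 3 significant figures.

Conservation of mass: C = (19.90·3.200 + 2.960·1400) / 22.86 = 4208/22.86 = 184.1 µg/L.

184 µg/L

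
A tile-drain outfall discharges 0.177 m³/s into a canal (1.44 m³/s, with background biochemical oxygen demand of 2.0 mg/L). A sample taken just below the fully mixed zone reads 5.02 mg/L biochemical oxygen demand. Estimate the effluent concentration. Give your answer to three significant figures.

29.6 mg/L

Mass balance: 1.440·2.000 + 0.1770·Cₑ = 1.617·5.020
→ Cₑ = (1.617·5.020 − 1.440·2.000) / 0.1770 = 29.59 mg/L.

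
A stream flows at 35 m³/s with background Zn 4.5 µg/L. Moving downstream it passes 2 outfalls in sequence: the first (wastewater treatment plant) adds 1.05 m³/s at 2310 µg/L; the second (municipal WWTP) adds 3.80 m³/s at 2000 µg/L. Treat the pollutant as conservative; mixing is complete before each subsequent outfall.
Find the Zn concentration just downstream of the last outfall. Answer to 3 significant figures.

Below outfall 1: Q → 36.05 m³/s, C = (35.00·4.500 + 1.050·2310)/36.05 = 71.65 µg/L.
Below outfall 2: Q → 39.85 m³/s, C = (36.05·71.65 + 3.800·2000)/39.85 = 255.5 µg/L.

256 µg/L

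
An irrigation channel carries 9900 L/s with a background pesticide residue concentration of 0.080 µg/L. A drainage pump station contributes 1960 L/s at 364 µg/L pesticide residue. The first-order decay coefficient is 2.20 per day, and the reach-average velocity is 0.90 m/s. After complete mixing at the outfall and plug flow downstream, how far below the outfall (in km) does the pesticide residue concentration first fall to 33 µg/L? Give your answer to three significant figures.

Mixed concentration C = ΣQC/ΣQ = (9900·0.08000 + 1960·364.0) / 11860 = 714200/11860 = 60.22 µg/L.
Set 60.22·exp(−k·t) = 33 → t = ln(60.22/33)/k = 23620 s = 6.562 h.
Distance = v·t = 0.90·23620 = 21260 m = 21.26 km.

21.3 km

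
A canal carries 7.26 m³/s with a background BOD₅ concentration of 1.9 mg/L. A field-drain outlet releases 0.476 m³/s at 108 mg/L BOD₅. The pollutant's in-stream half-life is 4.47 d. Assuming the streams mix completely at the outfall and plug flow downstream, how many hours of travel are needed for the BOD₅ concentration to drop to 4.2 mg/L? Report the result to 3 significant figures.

Mass balance: C = (7.260·1.900 + 0.4760·108.0) / 7.736 = 65.20/7.736 = 8.428 mg/L.
Half-life 4.47 d → k = ln 2 / 4.47 = 0.1551 d⁻¹.
8.428·exp(−k·t) = 4.2 → t = ln(8.428/4.2)/k = 388100 s = 107.8 h.

108 h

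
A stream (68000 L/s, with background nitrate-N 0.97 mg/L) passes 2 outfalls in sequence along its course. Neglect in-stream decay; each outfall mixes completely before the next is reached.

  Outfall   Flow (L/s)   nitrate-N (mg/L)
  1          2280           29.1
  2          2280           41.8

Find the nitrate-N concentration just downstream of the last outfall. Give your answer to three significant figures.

Below outfall 1: Q → 70280 L/s, C = (68000·0.9700 + 2280·29.10)/70280 = 1.883 mg/L.
Below outfall 2: Q → 72560 L/s, C = (70280·1.883 + 2280·41.80)/72560 = 3.137 mg/L.

3.14 mg/L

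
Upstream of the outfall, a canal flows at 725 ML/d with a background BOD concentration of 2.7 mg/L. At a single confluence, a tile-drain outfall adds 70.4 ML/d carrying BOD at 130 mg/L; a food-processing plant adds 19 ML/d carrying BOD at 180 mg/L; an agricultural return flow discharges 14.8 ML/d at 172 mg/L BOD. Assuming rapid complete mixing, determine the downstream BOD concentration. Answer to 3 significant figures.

20.6 mg/L

Flow-weighted average: C = (725.0·2.700 + 70.40·130.0 + 19.00·180.0 + 14.80·172.0) / 829.2 = 17080/829.2 = 20.59 mg/L.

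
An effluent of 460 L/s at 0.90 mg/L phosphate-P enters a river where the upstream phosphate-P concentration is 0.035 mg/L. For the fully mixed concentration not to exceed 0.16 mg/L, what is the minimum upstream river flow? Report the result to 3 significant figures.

Set C_mix = 0.16: (Q·0.03500 + 460.0·0.9000) / (Q + 460.0) = 0.16
→ Q = 460.0·(0.9000 − 0.16)/(0.16 − 0.03500) = 2723 L/s.

2720 L/s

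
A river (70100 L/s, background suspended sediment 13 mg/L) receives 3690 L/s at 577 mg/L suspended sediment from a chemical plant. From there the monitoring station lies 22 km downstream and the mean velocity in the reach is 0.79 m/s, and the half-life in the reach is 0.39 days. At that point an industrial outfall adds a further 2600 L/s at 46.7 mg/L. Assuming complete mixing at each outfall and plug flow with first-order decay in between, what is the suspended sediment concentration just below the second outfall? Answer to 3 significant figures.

24.0 mg/L

After mixing, C = (70100·13.00 + 3690·577.0) / 73790 = 3040000/73790 = 41.20 mg/L; combined flow 73790 L/s.
Travel time t = 22·1000 / 0.79 = 27850 s = 7.736 h.
Half-life 0.39 d → k = ln 2 / 0.39 = 1.777 d⁻¹.
After decay, C = 41.20 × e^(−kt) = 41.20 × 0.5639 = 23.24 mg/L.
Second outfall: C = (73790·23.24 + 2600·46.70)/76390 = 24.03 mg/L.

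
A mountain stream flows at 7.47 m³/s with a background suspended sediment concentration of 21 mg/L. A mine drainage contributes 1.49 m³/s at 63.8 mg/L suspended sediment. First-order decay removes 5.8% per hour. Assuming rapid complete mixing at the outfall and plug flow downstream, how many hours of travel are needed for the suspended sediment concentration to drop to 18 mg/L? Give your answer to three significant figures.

7.46 h

Conservation of mass: C = (7.470·21.00 + 1.490·63.80) / 8.960 = 251.9/8.960 = 28.12 mg/L.
5.8%/h lost → k = −ln(1 − 0.058) = 0.05975 h⁻¹.
28.12·exp(−k·t) = 18 → t = ln(28.12/18)/k = 26870 s = 7.465 h.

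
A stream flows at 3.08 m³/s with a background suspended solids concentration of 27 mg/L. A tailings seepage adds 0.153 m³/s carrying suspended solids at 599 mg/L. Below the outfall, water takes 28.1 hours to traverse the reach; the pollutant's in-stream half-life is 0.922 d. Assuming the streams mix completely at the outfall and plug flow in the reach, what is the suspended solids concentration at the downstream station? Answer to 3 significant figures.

22.4 mg/L

After mixing, C = (3.080·27.00 + 0.1530·599.0) / 3.233 = 174.8/3.233 = 54.07 mg/L.
Half-life 0.922 d → k = ln 2 / 0.922 = 0.7518 d⁻¹.
After decay, C = 54.07 × e^(−kt) = 54.07 × 0.4147 = 22.42 mg/L.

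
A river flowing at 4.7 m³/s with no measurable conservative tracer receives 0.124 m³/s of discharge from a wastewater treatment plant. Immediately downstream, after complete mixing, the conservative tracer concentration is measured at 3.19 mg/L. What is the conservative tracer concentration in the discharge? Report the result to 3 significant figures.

Mass balance: 4.700·0 + 0.1240·Cₑ = 4.824·3.190
→ Cₑ = (4.824·3.190 − 4.700·0) / 0.1240 = 124.1 mg/L.

124 mg/L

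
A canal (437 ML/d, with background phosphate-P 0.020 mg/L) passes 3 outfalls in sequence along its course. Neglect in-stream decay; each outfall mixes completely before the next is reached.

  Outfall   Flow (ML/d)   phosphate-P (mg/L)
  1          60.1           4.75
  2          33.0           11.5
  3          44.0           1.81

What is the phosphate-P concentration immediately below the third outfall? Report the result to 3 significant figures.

After outfall 1: Q = 437.0 + 60.10 = 497.1 ML/d; C = (437.0·0.02000 + 60.10·4.750)/497.1 = 0.5919 mg/L.
After outfall 2: Q = 497.1 + 33.00 = 530.1 ML/d; C = (497.1·0.5919 + 33.00·11.50)/530.1 = 1.271 mg/L.
After outfall 3: Q = 530.1 + 44.00 = 574.1 ML/d; C = (530.1·1.271 + 44.00·1.810)/574.1 = 1.312 mg/L.

1.31 mg/L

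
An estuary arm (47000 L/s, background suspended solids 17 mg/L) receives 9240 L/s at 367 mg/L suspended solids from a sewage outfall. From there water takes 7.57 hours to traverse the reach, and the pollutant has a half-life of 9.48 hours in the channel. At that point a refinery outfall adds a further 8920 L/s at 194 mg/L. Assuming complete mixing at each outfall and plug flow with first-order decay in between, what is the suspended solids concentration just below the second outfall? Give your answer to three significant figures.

Mass balance: C = (47000·17.00 + 9240·367.0) / 56240 = 4190000/56240 = 74.50 mg/L; combined flow 56240 L/s.
Half-life 9.48 h → k = ln 2 / 9.48 = 0.07312 h⁻¹ = 1.755 d⁻¹.
Decay over the reach: 74.50·exp(−kt) = 74.50·0.5749 = 42.83 mg/L.
At the second outfall, C = (56240·42.83 + 8920·194.0) / (56240 + 8920) = 63.53 mg/L.

63.5 mg/L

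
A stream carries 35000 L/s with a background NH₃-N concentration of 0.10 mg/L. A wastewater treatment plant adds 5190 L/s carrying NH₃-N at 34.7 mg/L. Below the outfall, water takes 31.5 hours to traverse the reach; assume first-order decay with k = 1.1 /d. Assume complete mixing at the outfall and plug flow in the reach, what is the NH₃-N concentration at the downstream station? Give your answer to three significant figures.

1.08 mg/L

Mixed concentration C = ΣQC/ΣQ = (35000·0.1000 + 5190·34.70) / 40190 = 183600/40190 = 4.568 mg/L.
Decay over the reach: 4.568·exp(−kt) = 4.568·0.2360 = 1.078 mg/L.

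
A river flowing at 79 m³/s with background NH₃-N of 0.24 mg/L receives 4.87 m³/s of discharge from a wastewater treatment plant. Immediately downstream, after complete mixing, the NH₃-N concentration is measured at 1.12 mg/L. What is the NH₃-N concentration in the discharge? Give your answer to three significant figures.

Mass balance: 79.00·0.2400 + 4.870·Cₑ = 83.87·1.120
→ Cₑ = (83.87·1.120 − 79.00·0.2400) / 4.870 = 15.40 mg/L.

15.4 mg/L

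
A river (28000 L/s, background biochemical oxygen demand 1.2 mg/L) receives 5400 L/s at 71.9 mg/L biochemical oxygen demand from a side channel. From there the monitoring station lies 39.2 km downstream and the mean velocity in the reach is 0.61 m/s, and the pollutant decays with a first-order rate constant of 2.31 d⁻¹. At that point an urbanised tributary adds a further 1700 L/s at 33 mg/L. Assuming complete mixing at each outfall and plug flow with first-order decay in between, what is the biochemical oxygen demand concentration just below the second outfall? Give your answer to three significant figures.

3.75 mg/L

Flow-weighted average: C = (28000·1.200 + 5400·71.90) / 33400 = 421900/33400 = 12.63 mg/L; combined flow 33400 L/s.
Travel time t = 39.2·1000 / 0.61 = 64260 s = 17.85 h.
First-order decay: C = 12.63·exp(−k·t) = 12.63·0.1794 = 2.266 mg/L.
Second outfall: C = (33400·2.266 + 1700·33.00)/35100 = 3.754 mg/L.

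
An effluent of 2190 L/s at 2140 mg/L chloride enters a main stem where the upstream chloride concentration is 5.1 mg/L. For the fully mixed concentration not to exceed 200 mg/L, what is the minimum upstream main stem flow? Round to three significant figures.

Set C_mix = 200: (Q·5.100 + 2190·2140) / (Q + 2190) = 200
→ Q = 2190·(2140 − 200)/(200 − 5.100) = 21800 L/s.

21800 L/s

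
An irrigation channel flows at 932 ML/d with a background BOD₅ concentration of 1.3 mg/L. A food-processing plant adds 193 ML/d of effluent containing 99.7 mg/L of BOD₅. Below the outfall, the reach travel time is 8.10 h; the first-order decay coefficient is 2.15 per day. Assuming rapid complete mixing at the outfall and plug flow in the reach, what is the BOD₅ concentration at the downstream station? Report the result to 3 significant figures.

Mixed concentration C = ΣQC/ΣQ = (932.0·1.300 + 193.0·99.70) / 1125 = 20450/1125 = 18.18 mg/L.
Applying C = C₀e^(−kt): 18.18 × 0.4840 = 8.800 mg/L.

8.80 mg/L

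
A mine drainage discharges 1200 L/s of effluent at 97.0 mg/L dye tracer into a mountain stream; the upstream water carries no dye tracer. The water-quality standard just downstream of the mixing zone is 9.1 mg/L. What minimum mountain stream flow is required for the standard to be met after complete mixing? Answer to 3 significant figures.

Set C_mix = 9.1: (Q·0 + 1200·97.00) / (Q + 1200) = 9.1
→ Q = 1200·(97.00 − 9.1)/(9.1 − 0) = 11590 L/s.

11600 L/s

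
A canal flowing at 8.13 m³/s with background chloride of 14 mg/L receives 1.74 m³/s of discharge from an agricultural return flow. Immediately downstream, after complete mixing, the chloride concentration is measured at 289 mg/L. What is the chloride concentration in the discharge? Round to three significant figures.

1570 mg/L

Mass balance: 8.130·14.00 + 1.740·Cₑ = 9.870·289.0
→ Cₑ = (9.870·289.0 − 8.130·14.00) / 1.740 = 1574 mg/L.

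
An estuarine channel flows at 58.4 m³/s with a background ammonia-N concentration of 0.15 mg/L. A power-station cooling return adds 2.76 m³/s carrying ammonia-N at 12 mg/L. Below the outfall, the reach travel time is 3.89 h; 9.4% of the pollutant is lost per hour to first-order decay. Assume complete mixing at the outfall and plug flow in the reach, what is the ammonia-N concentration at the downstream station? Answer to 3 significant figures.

0.466 mg/L

Mass balance: C = (58.40·0.1500 + 2.760·12.00) / 61.16 = 41.88/61.16 = 0.6848 mg/L.
9.4%/h lost → k = −ln(1 − 0.094) = 0.09872 h⁻¹.
After decay, C = 0.6848 × e^(−kt) = 0.6848 × 0.6811 = 0.4664 mg/L.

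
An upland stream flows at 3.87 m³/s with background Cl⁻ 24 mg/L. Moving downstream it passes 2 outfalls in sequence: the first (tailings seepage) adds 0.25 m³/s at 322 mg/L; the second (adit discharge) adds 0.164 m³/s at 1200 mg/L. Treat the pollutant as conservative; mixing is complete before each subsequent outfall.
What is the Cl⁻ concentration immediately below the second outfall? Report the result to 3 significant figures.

86.4 mg/L

Below outfall 1: Q → 4.120 m³/s, C = (3.870·24.00 + 0.2500·322.0)/4.120 = 42.08 mg/L.
Below outfall 2: Q → 4.284 m³/s, C = (4.120·42.08 + 0.1640·1200)/4.284 = 86.41 mg/L.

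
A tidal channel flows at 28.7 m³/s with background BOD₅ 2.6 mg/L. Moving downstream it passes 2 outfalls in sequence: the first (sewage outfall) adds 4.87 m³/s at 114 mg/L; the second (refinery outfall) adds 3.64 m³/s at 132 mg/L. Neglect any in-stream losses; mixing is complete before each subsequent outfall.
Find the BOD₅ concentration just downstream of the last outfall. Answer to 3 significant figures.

Outfall 1: combined Q = 33.57 m³/s; C = (28.70·2.600 + 4.870·114.0)/33.57 = 18.76 mg/L.
Outfall 2: combined Q = 37.21 m³/s; C = (33.57·18.76 + 3.640·132.0)/37.21 = 29.84 mg/L.

29.8 mg/L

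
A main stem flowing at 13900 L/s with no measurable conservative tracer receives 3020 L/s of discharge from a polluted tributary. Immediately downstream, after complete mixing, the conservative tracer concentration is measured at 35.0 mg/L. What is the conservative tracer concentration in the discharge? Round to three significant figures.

Mass balance: 13900·0 + 3020·Cₑ = 16920·35.00
→ Cₑ = (16920·35.00 − 13900·0) / 3020 = 196.1 mg/L.

196 mg/L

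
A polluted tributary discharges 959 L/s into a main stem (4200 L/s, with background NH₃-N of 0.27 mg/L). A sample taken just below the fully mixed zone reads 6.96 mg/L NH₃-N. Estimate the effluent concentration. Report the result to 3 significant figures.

36.3 mg/L

Mass balance: 4200·0.2700 + 959.0·Cₑ = 5159·6.960
→ Cₑ = (5159·6.960 − 4200·0.2700) / 959.0 = 36.26 mg/L.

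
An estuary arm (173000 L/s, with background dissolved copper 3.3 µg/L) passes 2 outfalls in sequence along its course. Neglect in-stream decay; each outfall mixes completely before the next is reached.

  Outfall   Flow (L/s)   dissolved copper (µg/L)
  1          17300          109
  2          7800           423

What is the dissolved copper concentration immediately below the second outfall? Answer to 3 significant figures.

After outfall 1: Q = 173000 + 17300 = 190300 L/s; C = (173000·3.300 + 17300·109.0)/190300 = 12.91 µg/L.
After outfall 2: Q = 190300 + 7800 = 198100 L/s; C = (190300·12.91 + 7800·423.0)/198100 = 29.06 µg/L.

29.1 µg/L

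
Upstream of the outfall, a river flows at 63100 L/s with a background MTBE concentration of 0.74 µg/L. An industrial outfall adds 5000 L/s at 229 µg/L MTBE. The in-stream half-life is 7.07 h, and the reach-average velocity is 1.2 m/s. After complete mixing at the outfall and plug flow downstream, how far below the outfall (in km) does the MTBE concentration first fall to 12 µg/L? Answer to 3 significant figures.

Mixed concentration C = ΣQC/ΣQ = (63100·0.7400 + 5000·229.0) / 68100 = 1192000/68100 = 17.50 µg/L.
Half-life 7.07 h → k = ln 2 / 7.07 = 0.09804 h⁻¹ = 2.353 d⁻¹.
Set 17.50·exp(−k·t) = 12 → t = ln(17.50/12)/k = 13850 s = 3.848 h.
Distance = v·t = 1.2·13850 = 16620 m = 16.62 km.

16.6 km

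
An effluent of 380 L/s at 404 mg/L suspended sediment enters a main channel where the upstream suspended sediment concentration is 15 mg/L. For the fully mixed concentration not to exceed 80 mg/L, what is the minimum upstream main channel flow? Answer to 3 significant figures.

1890 L/s

Set C_mix = 80: (Q·15.00 + 380.0·404.0) / (Q + 380.0) = 80
→ Q = 380.0·(404.0 − 80)/(80 − 15.00) = 1894 L/s.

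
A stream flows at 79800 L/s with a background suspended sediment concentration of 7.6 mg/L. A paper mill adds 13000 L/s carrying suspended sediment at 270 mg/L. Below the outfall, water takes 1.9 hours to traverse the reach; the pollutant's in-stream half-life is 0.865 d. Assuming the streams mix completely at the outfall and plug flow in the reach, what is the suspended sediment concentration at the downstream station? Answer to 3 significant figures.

After mixing, C = (79800·7.600 + 13000·270.0) / 92800 = 4116000/92800 = 44.36 mg/L.
Half-life 0.865 d → k = ln 2 / 0.865 = 0.8013 d⁻¹.
Decay over the reach: 44.36·exp(−kt) = 44.36·0.9385 = 41.63 mg/L.

41.6 mg/L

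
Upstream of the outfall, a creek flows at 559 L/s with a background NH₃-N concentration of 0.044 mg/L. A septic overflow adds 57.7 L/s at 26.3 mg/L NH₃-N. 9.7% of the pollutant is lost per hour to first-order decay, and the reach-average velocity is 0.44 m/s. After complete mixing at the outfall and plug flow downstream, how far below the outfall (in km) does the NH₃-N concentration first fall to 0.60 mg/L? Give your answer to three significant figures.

After mixing, C = (559.0·0.04400 + 57.70·26.30) / 616.7 = 1542/616.7 = 2.501 mg/L.
9.7%/h lost → k = −ln(1 − 0.097) = 0.1020 h⁻¹.
Set 2.501·exp(−k·t) = 0.60 → t = ln(2.501/0.60)/k = 50360 s = 13.99 h.
Distance = v·t = 0.44·50360 = 22160 m = 22.16 km.

22.2 km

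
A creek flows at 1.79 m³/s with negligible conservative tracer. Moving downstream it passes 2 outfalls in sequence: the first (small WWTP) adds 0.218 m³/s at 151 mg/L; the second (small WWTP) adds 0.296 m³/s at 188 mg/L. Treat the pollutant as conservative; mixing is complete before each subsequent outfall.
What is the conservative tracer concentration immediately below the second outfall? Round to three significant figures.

38.4 mg/L

After outfall 1: Q = 1.790 + 0.2180 = 2.008 m³/s; C = (1.790·0 + 0.2180·151.0)/2.008 = 16.39 mg/L.
After outfall 2: Q = 2.008 + 0.2960 = 2.304 m³/s; C = (2.008·16.39 + 0.2960·188.0)/2.304 = 38.44 mg/L.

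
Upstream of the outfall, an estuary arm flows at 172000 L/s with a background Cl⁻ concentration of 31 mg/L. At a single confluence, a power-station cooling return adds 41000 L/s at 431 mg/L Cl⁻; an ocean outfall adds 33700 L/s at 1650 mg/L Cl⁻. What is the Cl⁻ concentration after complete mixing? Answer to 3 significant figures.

After mixing, C = (172000·31.00 + 41000·431.0 + 33700·1650) / 246700 = 78610000/246700 = 318.6 mg/L.

319 mg/L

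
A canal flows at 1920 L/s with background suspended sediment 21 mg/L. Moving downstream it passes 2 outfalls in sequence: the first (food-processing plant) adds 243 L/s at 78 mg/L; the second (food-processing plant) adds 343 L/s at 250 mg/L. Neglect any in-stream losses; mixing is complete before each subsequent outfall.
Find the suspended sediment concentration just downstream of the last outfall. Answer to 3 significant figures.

After outfall 1: Q = 1920 + 243.0 = 2163 L/s; C = (1920·21.00 + 243.0·78.00)/2163 = 27.40 mg/L.
After outfall 2: Q = 2163 + 343.0 = 2506 L/s; C = (2163·27.40 + 343.0·250.0)/2506 = 57.87 mg/L.

57.9 mg/L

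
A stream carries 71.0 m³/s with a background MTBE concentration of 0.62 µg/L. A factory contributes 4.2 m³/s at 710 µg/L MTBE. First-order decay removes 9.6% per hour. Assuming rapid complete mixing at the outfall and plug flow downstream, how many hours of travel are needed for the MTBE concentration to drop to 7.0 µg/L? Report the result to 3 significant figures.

Mixed concentration C = ΣQC/ΣQ = (71.00·0.6200 + 4.200·710.0) / 75.20 = 3026/75.20 = 40.24 µg/L.
9.6%/h lost → k = −ln(1 − 0.096) = 0.1009 h⁻¹.
40.24·exp(−k·t) = 7.0 → t = ln(40.24/7.0)/k = 62380 s = 17.33 h.

17.3 h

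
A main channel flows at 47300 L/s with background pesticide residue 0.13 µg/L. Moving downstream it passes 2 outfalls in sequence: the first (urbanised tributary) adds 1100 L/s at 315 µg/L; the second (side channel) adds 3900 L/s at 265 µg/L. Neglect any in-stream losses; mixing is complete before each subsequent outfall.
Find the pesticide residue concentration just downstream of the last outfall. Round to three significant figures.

After outfall 1: Q = 47300 + 1100 = 48400 L/s; C = (47300·0.1300 + 1100·315.0)/48400 = 7.286 µg/L.
After outfall 2: Q = 48400 + 3900 = 52300 L/s; C = (48400·7.286 + 3900·265.0)/52300 = 26.50 µg/L.

26.5 µg/L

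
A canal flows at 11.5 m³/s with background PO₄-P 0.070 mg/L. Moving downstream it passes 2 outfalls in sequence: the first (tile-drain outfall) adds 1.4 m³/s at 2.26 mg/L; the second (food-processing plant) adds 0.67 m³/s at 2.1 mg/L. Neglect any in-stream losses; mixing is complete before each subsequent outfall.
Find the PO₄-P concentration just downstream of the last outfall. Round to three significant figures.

0.396 mg/L

Outfall 1: combined Q = 12.90 m³/s; C = (11.50·0.07000 + 1.400·2.260)/12.90 = 0.3077 mg/L.
Outfall 2: combined Q = 13.57 m³/s; C = (12.90·0.3077 + 0.6700·2.100)/13.57 = 0.3962 mg/L.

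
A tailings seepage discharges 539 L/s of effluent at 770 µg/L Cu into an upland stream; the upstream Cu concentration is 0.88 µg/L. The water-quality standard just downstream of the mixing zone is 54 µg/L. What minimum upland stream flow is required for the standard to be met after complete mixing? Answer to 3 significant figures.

7270 L/s

Set C_mix = 54: (Q·0.8800 + 539.0·770.0) / (Q + 539.0) = 54
→ Q = 539.0·(770.0 − 54)/(54 − 0.8800) = 7265 L/s.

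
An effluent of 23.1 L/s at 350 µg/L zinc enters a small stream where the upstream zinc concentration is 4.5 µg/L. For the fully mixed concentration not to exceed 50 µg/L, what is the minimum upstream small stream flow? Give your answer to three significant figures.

152 L/s

Set C_mix = 50: (Q·4.500 + 23.10·350.0) / (Q + 23.10) = 50
→ Q = 23.10·(350.0 − 50)/(50 − 4.500) = 152.3 L/s.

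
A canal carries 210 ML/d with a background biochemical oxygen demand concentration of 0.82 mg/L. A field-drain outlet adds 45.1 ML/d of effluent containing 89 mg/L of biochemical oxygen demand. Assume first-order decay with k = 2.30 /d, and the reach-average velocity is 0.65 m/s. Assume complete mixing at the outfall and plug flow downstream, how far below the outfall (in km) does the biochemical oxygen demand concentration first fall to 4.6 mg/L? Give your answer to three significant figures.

After mixing, C = (210.0·0.8200 + 45.10·89.00) / 255.1 = 4186/255.1 = 16.41 mg/L.
Set 16.41·exp(−k·t) = 4.6 → t = ln(16.41/4.6)/k = 47780 s = 13.27 h.
Distance = v·t = 0.65·47780 = 31050 m = 31.05 km.

31.1 km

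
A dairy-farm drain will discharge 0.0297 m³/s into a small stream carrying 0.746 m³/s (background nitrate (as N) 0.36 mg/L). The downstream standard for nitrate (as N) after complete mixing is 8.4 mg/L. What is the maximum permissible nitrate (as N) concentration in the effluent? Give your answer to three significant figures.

At the limit, (Qr·Cr + Qe·Cₑ)/(Qr + Qe) = 8.4:
Cₑ = (0.7757·8.4 − 0.7460·0.3600) / 0.02970 = 210.3 mg/L.

210 mg/L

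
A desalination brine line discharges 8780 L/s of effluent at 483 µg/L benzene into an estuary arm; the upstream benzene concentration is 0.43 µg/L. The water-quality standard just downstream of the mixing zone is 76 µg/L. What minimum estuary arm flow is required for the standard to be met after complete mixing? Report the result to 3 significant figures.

Set C_mix = 76: (Q·0.4300 + 8780·483.0) / (Q + 8780) = 76
→ Q = 8780·(483.0 − 76)/(76 − 0.4300) = 47290 L/s.

47300 L/s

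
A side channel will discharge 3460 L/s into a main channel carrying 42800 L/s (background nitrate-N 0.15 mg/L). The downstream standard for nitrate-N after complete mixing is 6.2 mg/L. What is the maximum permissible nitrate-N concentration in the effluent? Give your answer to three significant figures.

81.0 mg/L

At the limit, (Qr·Cr + Qe·Cₑ)/(Qr + Qe) = 6.2:
Cₑ = (46260·6.2 − 42800·0.1500) / 3460 = 81.04 mg/L.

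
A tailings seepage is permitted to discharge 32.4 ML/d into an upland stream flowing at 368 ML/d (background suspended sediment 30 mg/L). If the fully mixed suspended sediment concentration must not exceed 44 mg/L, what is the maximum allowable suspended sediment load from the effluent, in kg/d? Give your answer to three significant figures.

Mass balance at the limit: 368.0·30.00 + 32.40·Cₑ = 400.4·44 → Cₑ = 203.0 mg/L.
32.40 ML/d = 0.3750 m³/s. Load = 0.3750 m³/s × 203.0 g/m³ × 86 400 s/d = 6578 kg/d.

6580 kg/d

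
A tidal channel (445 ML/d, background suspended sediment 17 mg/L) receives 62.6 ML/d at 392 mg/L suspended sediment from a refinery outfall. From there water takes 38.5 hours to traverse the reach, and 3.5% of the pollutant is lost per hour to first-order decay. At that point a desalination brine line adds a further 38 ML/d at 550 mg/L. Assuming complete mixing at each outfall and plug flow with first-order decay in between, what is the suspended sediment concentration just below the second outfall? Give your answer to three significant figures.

Mixed concentration C = ΣQC/ΣQ = (445.0·17.00 + 62.60·392.0) / 507.6 = 32100/507.6 = 63.25 mg/L; combined flow 507.6 ML/d.
3.5%/h lost → k = −ln(1 − 0.035) = 0.03563 h⁻¹.
Decay over the reach: 63.25·exp(−kt) = 63.25·0.2537 = 16.05 mg/L.
At the second outfall, C = (507.6·16.05 + 38.00·550.0) / (507.6 + 38.00) = 53.23 mg/L.

53.2 mg/L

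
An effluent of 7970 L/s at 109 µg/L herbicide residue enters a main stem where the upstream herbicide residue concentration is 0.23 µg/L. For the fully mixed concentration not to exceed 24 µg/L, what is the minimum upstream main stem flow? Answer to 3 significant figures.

Set C_mix = 24: (Q·0.2300 + 7970·109.0) / (Q + 7970) = 24
→ Q = 7970·(109.0 − 24)/(24 − 0.2300) = 28500 L/s.

28500 L/s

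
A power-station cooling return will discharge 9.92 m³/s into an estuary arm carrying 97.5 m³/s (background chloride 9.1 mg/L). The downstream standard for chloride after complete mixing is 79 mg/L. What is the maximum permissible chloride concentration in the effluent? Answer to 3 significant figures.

At the limit, (Qr·Cr + Qe·Cₑ)/(Qr + Qe) = 79:
Cₑ = (107.4·79 − 97.50·9.100) / 9.920 = 766.0 mg/L.

766 mg/L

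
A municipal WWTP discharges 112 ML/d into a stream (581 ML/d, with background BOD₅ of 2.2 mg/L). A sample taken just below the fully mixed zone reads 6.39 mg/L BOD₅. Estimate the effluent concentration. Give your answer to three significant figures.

Mass balance: 581.0·2.200 + 112.0·Cₑ = 693.0·6.390
→ Cₑ = (693.0·6.390 − 581.0·2.200) / 112.0 = 28.13 mg/L.

28.1 mg/L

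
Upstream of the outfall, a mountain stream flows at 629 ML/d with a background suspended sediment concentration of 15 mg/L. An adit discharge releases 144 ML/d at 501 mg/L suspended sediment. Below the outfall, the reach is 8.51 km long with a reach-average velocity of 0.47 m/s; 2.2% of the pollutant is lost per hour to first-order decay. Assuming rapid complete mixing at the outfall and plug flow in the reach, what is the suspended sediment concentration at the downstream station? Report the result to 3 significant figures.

94.4 mg/L

Flow-weighted average: C = (629.0·15.00 + 144.0·501.0) / 773.0 = 81580/773.0 = 105.5 mg/L.
Travel time t = 8.51·1000 / 0.47 = 18110 s = 5.030 h.
2.2%/h lost → k = −ln(1 − 0.022) = 0.02225 h⁻¹.
Applying C = C₀e^(−kt): 105.5 × 0.8941 = 94.36 mg/L.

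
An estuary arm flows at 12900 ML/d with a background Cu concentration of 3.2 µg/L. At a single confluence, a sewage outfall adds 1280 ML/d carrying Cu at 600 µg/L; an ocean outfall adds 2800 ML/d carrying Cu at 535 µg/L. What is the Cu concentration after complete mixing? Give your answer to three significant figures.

136 µg/L

Conservation of mass: C = (12900·3.200 + 1280·600.0 + 2800·535.0) / 16980 = 2307000/16980 = 135.9 µg/L.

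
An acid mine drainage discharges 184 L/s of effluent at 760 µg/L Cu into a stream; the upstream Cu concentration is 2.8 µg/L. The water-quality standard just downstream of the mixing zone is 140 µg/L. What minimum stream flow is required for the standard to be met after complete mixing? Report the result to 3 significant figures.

831 L/s

Set C_mix = 140: (Q·2.800 + 184.0·760.0) / (Q + 184.0) = 140
→ Q = 184.0·(760.0 − 140)/(140 − 2.800) = 831.5 L/s.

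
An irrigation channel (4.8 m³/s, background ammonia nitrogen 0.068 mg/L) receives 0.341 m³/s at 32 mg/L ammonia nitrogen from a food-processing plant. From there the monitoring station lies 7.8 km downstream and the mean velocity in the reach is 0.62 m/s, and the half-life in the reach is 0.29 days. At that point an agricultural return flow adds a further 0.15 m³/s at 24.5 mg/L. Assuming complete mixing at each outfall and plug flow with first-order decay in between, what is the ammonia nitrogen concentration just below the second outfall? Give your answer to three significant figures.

Mixed concentration C = ΣQC/ΣQ = (4.800·0.06800 + 0.3410·32.00) / 5.141 = 11.24/5.141 = 2.186 mg/L; combined flow 5.141 m³/s.
Travel time t = 7.8·1000 / 0.62 = 12580 s = 3.495 h.
Half-life 0.29 d → k = ln 2 / 0.29 = 2.390 d⁻¹.
Decay over the reach: 2.186·exp(−kt) = 2.186·0.7061 = 1.544 mg/L.
Second outfall: C = (5.141·1.544 + 0.1500·24.50)/5.291 = 2.194 mg/L.

2.19 mg/L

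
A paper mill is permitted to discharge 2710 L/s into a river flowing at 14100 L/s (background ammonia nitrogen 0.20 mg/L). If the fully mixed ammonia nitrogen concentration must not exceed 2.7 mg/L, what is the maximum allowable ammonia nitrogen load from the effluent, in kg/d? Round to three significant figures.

3680 kg/d

Mass balance at the limit: 14100·0.2000 + 2710·Cₑ = 16810·2.7 → Cₑ = 15.71 mg/L.
2710 L/s = 2.710 m³/s. Load = 2.710 m³/s × 15.71 g/m³ × 86 400 s/d = 3678 kg/d.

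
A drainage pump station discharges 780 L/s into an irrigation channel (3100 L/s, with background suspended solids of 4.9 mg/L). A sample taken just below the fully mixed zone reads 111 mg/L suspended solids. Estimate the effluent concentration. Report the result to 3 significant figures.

533 mg/L

Mass balance: 3100·4.900 + 780.0·Cₑ = 3880·111.0
→ Cₑ = (3880·111.0 − 3100·4.900) / 780.0 = 532.7 mg/L.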